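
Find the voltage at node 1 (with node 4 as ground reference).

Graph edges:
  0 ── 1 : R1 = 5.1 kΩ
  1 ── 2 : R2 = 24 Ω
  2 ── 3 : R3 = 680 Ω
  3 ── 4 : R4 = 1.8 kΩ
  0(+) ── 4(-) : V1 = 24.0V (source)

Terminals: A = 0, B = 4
Nodal analysis, taking node 4 as the 0 V reference.
Source V1 fixes V_0 = 24 V.
KCL at each unknown node (sum of currents leaving = 0; resistances in Ω):
  Node 1: (V_1 - 24)/5100 + (V_1 - V_2)/24 = 0
  Node 2: (V_2 - V_1)/24 + (V_2 - V_3)/680 = 0
  Node 3: (V_3 - V_2)/680 + (V_3 - 0)/1800 = 0
Collecting terms (coefficients in siemens):
  0.04186·V_1 - 0.04167·V_2 = 0.004706
  0.04314·V_2 - 0.04167·V_1 - 0.001471·V_3 = 0
  0.002026·V_3 - 0.001471·V_2 = 0
Solving these 3 simultaneous equations (Gaussian elimination) gives:
  V_1 = 7.903 V, V_2 = 7.827 V, V_3 = 5.681 V
The requested potential is V_1 = 7.903 V.

Final answer: V_1 = 7.903 V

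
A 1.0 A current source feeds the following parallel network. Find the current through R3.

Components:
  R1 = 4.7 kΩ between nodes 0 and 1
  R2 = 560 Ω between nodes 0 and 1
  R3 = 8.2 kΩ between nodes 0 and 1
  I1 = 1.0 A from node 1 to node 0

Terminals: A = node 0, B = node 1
All resistors sit directly between nodes 0 and 1, so they are in parallel and share one voltage V; the full source current 1 A splits among them.
1/R_par = 1/4700 + 1/560 + 1/8200 = 0.00212 S  =>  R_par = 471.6 Ω
V = I × R_par = 1 × 471.6 = 471.6 V
I_R3 = V/R3 = 471.6/8200 = 0.05751 A

Final answer: 0.05751 A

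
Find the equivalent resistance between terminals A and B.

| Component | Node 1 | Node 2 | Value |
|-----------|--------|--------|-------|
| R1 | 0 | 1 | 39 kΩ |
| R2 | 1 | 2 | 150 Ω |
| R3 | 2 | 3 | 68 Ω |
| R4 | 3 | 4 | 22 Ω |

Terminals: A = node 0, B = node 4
Reduce the network between node 0 (A) and node 4 (B) by series/parallel combination:
  Rs1 = R1 + R2 (series, joined only at node 1) = 39000 + 150 = 39150 Ω
  Rs2 = R3 + Rs1 (series, joined only at node 2) = 68 + 39150 = 39220 Ω
  Rs3 = R4 + Rs2 (series, joined only at node 3) = 22 + 39220 = 39240 Ω
R_eq = 39.24 kΩ

Final answer: 39.24 kΩ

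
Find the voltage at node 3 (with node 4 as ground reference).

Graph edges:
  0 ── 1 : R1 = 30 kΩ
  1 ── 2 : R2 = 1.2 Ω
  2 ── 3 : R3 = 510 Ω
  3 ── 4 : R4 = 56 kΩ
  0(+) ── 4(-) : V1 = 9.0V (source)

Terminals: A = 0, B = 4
Nodal analysis, taking node 4 as the 0 V reference.
Source V1 fixes V_0 = 9 V.
KCL at each unknown node (sum of currents leaving = 0; resistances in Ω):
  Node 1: (V_1 - 9)/30000 + (V_1 - V_2)/1.2 = 0
  Node 2: (V_2 - V_1)/1.2 + (V_2 - V_3)/510 = 0
  Node 3: (V_3 - V_2)/510 + (V_3 - 0)/56000 = 0
Collecting terms (coefficients in siemens):
  0.8334·V_1 - 0.8333·V_2 = 0.0003
  0.8353·V_2 - 0.8333·V_1 - 0.001961·V_3 = 0
  0.001979·V_3 - 0.001961·V_2 = 0
Solving these 3 simultaneous equations (Gaussian elimination) gives:
  V_1 = 5.879 V, V_2 = 5.879 V, V_3 = 5.826 V
The requested potential is V_3 = 5.826 V.

Final answer: V_3 = 5.826 V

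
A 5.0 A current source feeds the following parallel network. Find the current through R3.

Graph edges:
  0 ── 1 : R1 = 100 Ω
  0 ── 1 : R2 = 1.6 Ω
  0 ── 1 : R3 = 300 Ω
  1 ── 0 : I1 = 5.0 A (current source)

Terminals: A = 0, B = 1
All resistors sit directly between nodes 0 and 1, so they are in parallel and share one voltage V; the full source current 5 A splits among them.
1/R_par = 1/100 + 1/1.6 + 1/300 = 0.6383 S  =>  R_par = 1.567 Ω
V = I × R_par = 5 × 1.567 = 7.833 V
I_R3 = V/R3 = 7.833/300 = 0.02611 A

Final answer: 0.02611 A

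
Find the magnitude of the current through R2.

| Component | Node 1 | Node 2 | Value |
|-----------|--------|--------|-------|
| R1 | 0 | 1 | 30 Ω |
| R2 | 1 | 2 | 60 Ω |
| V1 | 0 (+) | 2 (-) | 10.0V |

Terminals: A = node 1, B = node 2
Nodal analysis, taking node 2 as the 0 V reference.
Source V1 fixes V_0 = 10 V.
KCL at each unknown node (sum of currents leaving = 0; resistances in Ω):
  Node 1: (V_1 - 10)/30 + (V_1 - 0)/60 = 0
Collecting terms: 0.05 × V_1 = 0.3333  =>  V_1 = 6.667 V
I_R2 = (V_1 - V_2)/R2 = (6.667 - 0)/60 = 0.1111 A
|I_R2| = 0.1111 A

Final answer: |I_R2| = 0.1111 A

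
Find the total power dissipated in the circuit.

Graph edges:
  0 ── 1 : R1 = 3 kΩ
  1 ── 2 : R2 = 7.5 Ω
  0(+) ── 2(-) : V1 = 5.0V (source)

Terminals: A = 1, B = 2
Nodal analysis, taking node 2 as the 0 V reference.
Source V1 fixes V_0 = 5 V.
KCL at each unknown node (sum of currents leaving = 0; resistances in Ω):
  Node 1: (V_1 - 5)/3000 + (V_1 - 0)/7.5 = 0
Collecting terms: 0.1337 × V_1 = 0.001667  =>  V_1 = 0.01247 V
Power in each resistor, P = (ΔV)²/R:
  P_R1 = (5 - 0.01247)²/3000 = 0.008292 W
  P_R2 = (0.01247 - 0)²/7.5 = 0.00002073 W
P_total = P_R1 + P_R2 = 0.008313 W

Final answer: 0.008313 W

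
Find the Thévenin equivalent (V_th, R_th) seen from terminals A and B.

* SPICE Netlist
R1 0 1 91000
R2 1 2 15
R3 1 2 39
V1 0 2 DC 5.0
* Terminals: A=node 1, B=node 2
Step 1 — V_th is the open-circuit voltage V_A - V_B (nothing connected across the terminals).
Nodal analysis, taking node 2 as the 0 V reference.
Source V1 fixes V_0 = 5 V.
KCL at each unknown node (sum of currents leaving = 0; resistances in Ω):
  Node 1: (V_1 - 5)/91000 + (V_1 - 0)/15 + (V_1 - 0)/39 = 0
Collecting terms: 0.09232 × V_1 = 0.00005495  =>  V_1 = 0.0005952 V
V_th = V_1 - V_2 = 0.0005952 - 0 = 0.0005952 V
Step 2 — R_th: zero the source — replace V1 by a short circuit (node 2 merges into node 0) — and find the resistance seen between A (node 1) and B (node 0).
Reduce the network between node 1 (A) and node 0 (B) by series/parallel combination:
  Rp1 = R1 ‖ R2 ‖ R3 (parallel, all between nodes 0 and 1) = 1/(1/91000 + 1/15 + 1/39) = 10.83 Ω
R_th = 10.83 Ω

Final answer: V_th = 0.0005952 V, R_th = 10.83 Ω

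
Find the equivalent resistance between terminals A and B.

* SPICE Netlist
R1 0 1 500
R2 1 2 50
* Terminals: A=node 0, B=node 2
Reduce the network between node 0 (A) and node 2 (B) by series/parallel combination:
  Rs1 = R1 + R2 (series, joined only at node 1) = 500 + 50 = 550 Ω
R_eq = 550 Ω

Final answer: 550 Ω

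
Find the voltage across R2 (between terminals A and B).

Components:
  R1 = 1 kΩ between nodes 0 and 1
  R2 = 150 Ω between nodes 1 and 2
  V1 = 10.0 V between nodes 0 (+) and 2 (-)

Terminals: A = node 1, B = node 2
R1 and R2 are in series across V1 (node 0 → node 1 → node 2), and the output A–B is taken across R2, so this is a voltage divider.
Series current: I = V1/(R1 + R2) = 10/(1000 + 150) = 10/1150 = 0.008696 A
V_R2 = I × R2 = V1 × R2/(R1 + R2) = 10 × 150/1150 = 1.304 V

Final answer: 1.304 V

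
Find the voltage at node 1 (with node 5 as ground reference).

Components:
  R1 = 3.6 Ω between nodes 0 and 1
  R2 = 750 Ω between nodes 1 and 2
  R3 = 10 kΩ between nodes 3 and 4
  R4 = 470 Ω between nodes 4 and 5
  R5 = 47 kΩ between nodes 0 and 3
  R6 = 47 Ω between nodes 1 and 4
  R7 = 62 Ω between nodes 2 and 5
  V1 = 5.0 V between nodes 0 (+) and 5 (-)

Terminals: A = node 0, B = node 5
Nodal analysis, taking node 5 as the 0 V reference.
Source V1 fixes V_0 = 5 V.
KCL at each unknown node (sum of currents leaving = 0; resistances in Ω):
  Node 1: (V_1 - 5)/3.6 + (V_1 - V_2)/750 + (V_1 - V_4)/47 = 0
  Node 2: (V_2 - V_1)/750 + (V_2 - 0)/62 = 0
  Node 3: (V_3 - V_4)/10000 + (V_3 - 5)/47000 = 0
  Node 4: (V_4 - V_3)/10000 + (V_4 - 0)/470 + (V_4 - V_1)/47 = 0
Collecting terms (coefficients in siemens):
  0.3004·V_1 - 0.001333·V_2 - 0.02128·V_4 = 1.389
  0.01746·V_2 - 0.001333·V_1 = 0
  0.0001213·V_3 - 0.0001·V_4 = 0.0001064
  0.0235·V_4 - 0.02128·V_1 - 0.0001·V_3 = 0
Solving these 4 simultaneous equations (Gaussian elimination) gives:
  V_1 = 4.944 V, V_2 = 0.3775 V, V_3 = 4.583 V, V_4 = 4.495 V
The requested potential is V_1 = 4.944 V.

Final answer: V_1 = 4.944 V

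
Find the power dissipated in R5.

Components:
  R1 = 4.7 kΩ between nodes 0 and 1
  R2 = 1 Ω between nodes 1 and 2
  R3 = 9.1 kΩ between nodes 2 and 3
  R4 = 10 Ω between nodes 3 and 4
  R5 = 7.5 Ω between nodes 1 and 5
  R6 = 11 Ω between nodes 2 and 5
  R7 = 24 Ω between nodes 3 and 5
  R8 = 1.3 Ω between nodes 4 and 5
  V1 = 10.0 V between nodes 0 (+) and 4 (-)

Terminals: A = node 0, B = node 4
Nodal analysis, taking node 4 as the 0 V reference.
Source V1 fixes V_0 = 10 V.
KCL at each unknown node (sum of currents leaving = 0; resistances in Ω):
  Node 1: (V_1 - 10)/4700 + (V_1 - V_2)/1 + (V_1 - V_5)/7.5 = 0
  Node 2: (V_2 - V_1)/1 + (V_2 - V_3)/9100 + (V_2 - V_5)/11 = 0
  Node 3: (V_3 - V_2)/9100 + (V_3 - 0)/10 + (V_3 - V_5)/24 = 0
  Node 5: (V_5 - V_1)/7.5 + (V_5 - V_2)/11 + (V_5 - V_3)/24 + (V_5 - 0)/1.3 = 0
Collecting terms (coefficients in siemens):
  1.134·V_1 - 1·V_2 - 0.1333·V_5 = 0.002128
  1.091·V_2 - 1·V_1 - 0.0001099·V_3 - 0.09091·V_5 = 0
  0.1418·V_3 - 0.0001099·V_2 - 0.04167·V_5 = 0
  1.035·V_5 - 0.1333·V_1 - 0.09091·V_2 - 0.04167·V_3 = 0
Solving these 4 simultaneous equations (Gaussian elimination) gives:
  V_1 = 0.01246 V, V_2 = 0.01164 V, V_3 = 0.0007907 V, V_5 = 0.00266 V
I_R5 = (V_1 - V_5)/R5 = (0.01246 - 0.00266)/7.5 = 0.001307 A
P_R5 = I_R5² × R5 = (0.001307)² × 7.5 = 0.00001281 W

Final answer: 1.281e-05 W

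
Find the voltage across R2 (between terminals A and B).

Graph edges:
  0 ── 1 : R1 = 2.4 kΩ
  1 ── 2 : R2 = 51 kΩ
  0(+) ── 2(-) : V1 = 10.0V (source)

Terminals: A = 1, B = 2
R1 and R2 are in series across V1 (node 0 → node 1 → node 2), and the output A–B is taken across R2, so this is a voltage divider.
Series current: I = V1/(R1 + R2) = 10/(2400 + 51000) = 10/53400 = 0.0001873 A
V_R2 = I × R2 = V1 × R2/(R1 + R2) = 10 × 51000/53400 = 9.551 V

Final answer: 9.551 V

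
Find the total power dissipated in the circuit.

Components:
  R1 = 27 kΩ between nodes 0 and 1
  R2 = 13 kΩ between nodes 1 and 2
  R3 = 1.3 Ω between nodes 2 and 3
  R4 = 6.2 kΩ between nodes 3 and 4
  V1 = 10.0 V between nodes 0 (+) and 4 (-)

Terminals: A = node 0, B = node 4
Nodal analysis, taking node 4 as the 0 V reference.
Source V1 fixes V_0 = 10 V.
KCL at each unknown node (sum of currents leaving = 0; resistances in Ω):
  Node 1: (V_1 - 10)/27000 + (V_1 - V_2)/13000 = 0
  Node 2: (V_2 - V_1)/13000 + (V_2 - V_3)/1.3 = 0
  Node 3: (V_3 - V_2)/1.3 + (V_3 - 0)/6200 = 0
Collecting terms (coefficients in siemens):
  0.000114·V_1 - 0.00007692·V_2 = 0.0003704
  0.7693·V_2 - 0.00007692·V_1 - 0.7692·V_3 = 0
  0.7694·V_3 - 0.7692·V_2 = 0
Solving these 3 simultaneous equations (Gaussian elimination) gives:
  V_1 = 4.156 V, V_2 = 1.342 V, V_3 = 1.342 V
Power in each resistor, P = (ΔV)²/R:
  P_R1 = (10 - 4.156)²/27000 = 0.001265 W
  P_R2 = (4.156 - 1.342)²/13000 = 0.000609 W
  P_R3 = (1.342 - 1.342)²/1.3 = 0.0000000609 W
  P_R4 = (1.342 - 0)²/6200 = 0.0002905 W
P_total = P_R1 + P_R2 + P_R3 + P_R4 = 0.002164 W

Final answer: 0.002164 W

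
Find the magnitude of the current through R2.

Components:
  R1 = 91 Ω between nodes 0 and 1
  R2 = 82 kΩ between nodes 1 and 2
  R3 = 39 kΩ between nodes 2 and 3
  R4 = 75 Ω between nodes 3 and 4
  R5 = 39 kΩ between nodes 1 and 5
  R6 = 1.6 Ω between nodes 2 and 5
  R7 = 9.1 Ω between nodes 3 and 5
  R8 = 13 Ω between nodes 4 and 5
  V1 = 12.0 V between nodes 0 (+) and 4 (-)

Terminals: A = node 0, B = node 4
Nodal analysis, taking node 4 as the 0 V reference.
Source V1 fixes V_0 = 12 V.
KCL at each unknown node (sum of currents leaving = 0; resistances in Ω):
  Node 1: (V_1 - 12)/91 + (V_1 - V_2)/82000 + (V_1 - V_5)/39000 = 0
  Node 2: (V_2 - V_1)/82000 + (V_2 - V_3)/39000 + (V_2 - V_5)/1.6 = 0
  Node 3: (V_3 - V_2)/39000 + (V_3 - 0)/75 + (V_3 - V_5)/9.1 = 0
  Node 5: (V_5 - V_1)/39000 + (V_5 - V_2)/1.6 + (V_5 - V_3)/9.1 + (V_5 - 0)/13 = 0
Collecting terms (coefficients in siemens):
  0.01103·V_1 - 0.0000122·V_2 - 0.00002564·V_5 = 0.1319
  0.625·V_2 - 0.0000122·V_1 - 0.00002564·V_3 - 0.625·V_5 = 0
  0.1232·V_3 - 0.00002564·V_2 - 0.1099·V_5 = 0
  0.8118·V_5 - 0.00002564·V_1 - 0.625·V_2 - 0.1099·V_3 = 0
Solving these 4 simultaneous equations (Gaussian elimination) gives:
  V_1 = 11.96 V, V_2 = 0.005326 V, V_3 = 0.004542 V, V_5 = 0.005092 V
I_R2 = (V_1 - V_2)/R2 = (11.96 - 0.005326)/82000 = 0.0001458 A
|I_R2| = 0.0001458 A

Final answer: |I_R2| = 0.0001458 A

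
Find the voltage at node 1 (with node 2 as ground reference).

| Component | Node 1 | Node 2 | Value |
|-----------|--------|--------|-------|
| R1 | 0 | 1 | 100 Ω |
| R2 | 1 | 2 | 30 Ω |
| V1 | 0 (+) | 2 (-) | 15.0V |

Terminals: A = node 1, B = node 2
Nodal analysis, taking node 2 as the 0 V reference.
Source V1 fixes V_0 = 15 V.
KCL at each unknown node (sum of currents leaving = 0; resistances in Ω):
  Node 1: (V_1 - 15)/100 + (V_1 - 0)/30 = 0
Collecting terms: 0.04333 × V_1 = 0.15  =>  V_1 = 3.462 V
The requested potential is V_1 = 3.462 V.

Final answer: V_1 = 3.462 V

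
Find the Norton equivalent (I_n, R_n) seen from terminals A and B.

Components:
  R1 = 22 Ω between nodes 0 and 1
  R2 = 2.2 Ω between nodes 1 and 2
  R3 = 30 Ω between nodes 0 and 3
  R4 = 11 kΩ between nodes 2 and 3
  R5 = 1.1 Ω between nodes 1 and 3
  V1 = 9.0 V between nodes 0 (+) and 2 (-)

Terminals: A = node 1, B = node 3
Find the Thévenin equivalent first; then I_n = V_th/R_th and R_n = R_th.
Step 1 — V_th is the open-circuit voltage V_A - V_B (nothing connected across the terminals).
Nodal analysis, taking node 2 as the 0 V reference.
Source V1 fixes V_0 = 9 V.
KCL at each unknown node (sum of currents leaving = 0; resistances in Ω):
  Node 1: (V_1 - 9)/22 + (V_1 - 0)/2.2 + (V_1 - V_3)/1.1 = 0
  Node 3: (V_3 - 9)/30 + (V_3 - 0)/11000 + (V_3 - V_1)/1.1 = 0
Collecting terms (coefficients in siemens):
  1.409·V_1 - 0.9091·V_3 = 0.4091
  0.9425·V_3 - 0.9091·V_1 = 0.3
Determinant D = (1.409)(0.9425) - (-0.9091)(-0.9091) = 0.5016
V_1 = [(0.4091)(0.9425) - (-0.9091)(0.3)]/D = 1.312 V
V_3 = [(1.409)(0.3) - (0.4091)(-0.9091)]/D = 1.584 V
V_th = V_1 - V_3 = 1.312 - 1.584 = -0.2718 V
Step 2 — R_th: zero the source — replace V1 by a short circuit (node 2 merges into node 0) — and find the resistance seen between A (node 1) and B (node 3).
Reduce the network between node 1 (A) and node 3 (B) by series/parallel combination:
  Rp1 = R1 ‖ R2 (parallel, both between nodes 0 and 1) = 1/(1/22 + 1/2.2) = 2 Ω
  Rp2 = R3 ‖ R4 (parallel, both between nodes 0 and 3) = 1/(1/30 + 1/11000) = 29.92 Ω
  Rs1 = Rp1 + Rp2 (series, joined only at node 0) = 2 + 29.92 = 31.92 Ω
  Rp3 = R5 ‖ Rs1 (parallel, both between nodes 1 and 3) = 1/(1/1.1 + 1/31.92) = 1.063 Ω
R_th = 1.063 Ω
I_n = V_th/R_th = -0.2718/1.063 = -0.2556 A, and R_n = R_th = 1.063 Ω

Final answer: I_n = -0.2556 A, R_n = 1.063 Ω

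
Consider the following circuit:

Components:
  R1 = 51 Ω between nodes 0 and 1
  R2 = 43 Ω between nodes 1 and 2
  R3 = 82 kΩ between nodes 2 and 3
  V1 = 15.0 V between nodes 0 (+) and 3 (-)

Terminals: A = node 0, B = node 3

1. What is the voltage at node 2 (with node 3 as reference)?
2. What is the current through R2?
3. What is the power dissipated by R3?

Nodal analysis, taking node 3 as the 0 V reference.
Source V1 fixes V_0 = 15 V.
KCL at each unknown node (sum of currents leaving = 0; resistances in Ω):
  Node 1: (V_1 - 15)/51 + (V_1 - V_2)/43 = 0
  Node 2: (V_2 - V_1)/43 + (V_2 - 0)/82000 = 0
Collecting terms (coefficients in siemens):
  0.04286·V_1 - 0.02326·V_2 = 0.2941
  0.02327·V_2 - 0.02326·V_1 = 0
Determinant D = (0.04286)(0.02327) - (-0.02326)(-0.02326) = 0.0004565
V_1 = [(0.2941)(0.02327) - (-0.02326)(0)]/D = 14.99 V
V_2 = [(0.04286)(0) - (0.2941)(-0.02326)]/D = 14.98 V
Part 1:
  Read off the nodal solution: V_2 = 14.98 V
Part 2:
  I_R2 = (V_1 - V_2)/R2 = (14.99 - 14.98)/43 = 0.0001827 A
  Magnitude: I_R2 = 0.0001827 A
Part 3:
  I_R3 = (V_2 - V_3)/R3 = (14.98 - 0)/82000 = 0.0001827 A
  P_R3 = I_R3² × R3 = (0.0001827)² × 82000 = 0.002738 W

Final answers:
1. V_2 = 14.98 V
2. I_R2 = 0.0001827 A
3. P_R3 = 0.002738 W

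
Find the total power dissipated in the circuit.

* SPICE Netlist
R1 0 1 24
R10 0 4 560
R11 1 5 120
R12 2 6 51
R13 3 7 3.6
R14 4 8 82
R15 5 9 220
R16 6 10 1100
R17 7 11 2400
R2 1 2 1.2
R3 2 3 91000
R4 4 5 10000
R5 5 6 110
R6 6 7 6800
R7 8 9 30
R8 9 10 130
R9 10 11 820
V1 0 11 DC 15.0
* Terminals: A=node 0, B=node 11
Nodal analysis, taking node 11 as the 0 V reference.
Source V1 fixes V_0 = 15 V.
KCL at each unknown node (sum of currents leaving = 0; resistances in Ω):
  Node 1: (V_1 - 15)/24 + (V_1 - V_2)/1.2 + (V_1 - V_5)/120 = 0
  Node 2: (V_2 - V_1)/1.2 + (V_2 - V_3)/91000 + (V_2 - V_6)/51 = 0
  Node 3: (V_3 - V_2)/91000 + (V_3 - V_7)/3.6 = 0
  Node 4: (V_4 - V_5)/10000 + (V_4 - 15)/560 + (V_4 - V_8)/82 = 0
  Node 5: (V_5 - V_4)/10000 + (V_5 - V_6)/110 + (V_5 - V_1)/120 + (V_5 - V_9)/220 = 0
  Node 6: (V_6 - V_5)/110 + (V_6 - V_7)/6800 + (V_6 - V_2)/51 + (V_6 - V_10)/1100 = 0
  Node 7: (V_7 - V_6)/6800 + (V_7 - V_3)/3.6 + (V_7 - 0)/2400 = 0
  Node 8: (V_8 - V_9)/30 + (V_8 - V_4)/82 = 0
  Node 9: (V_9 - V_8)/30 + (V_9 - V_10)/130 + (V_9 - V_5)/220 = 0
  Node 10: (V_10 - V_9)/130 + (V_10 - 0)/820 + (V_10 - V_6)/1100 = 0
Collecting terms (coefficients in siemens):
  0.8833·V_1 - 0.8333·V_2 - 0.008333·V_5 = 0.625
  0.853·V_2 - 0.8333·V_1 - 0.00001099·V_3 - 0.01961·V_6 = 0
  0.2778·V_3 - 0.00001099·V_2 - 0.2778·V_7 = 0
  0.01408·V_4 - 0.0001·V_5 - 0.0122·V_8 = 0.02679
  0.02207·V_5 - 0.008333·V_1 - 0.0001·V_4 - 0.009091·V_6 - 0.004545·V_9 = 0
  0.02975·V_6 - 0.01961·V_2 - 0.009091·V_5 - 0.0001471·V_7 - 0.0009091·V_10 = 0
  0.2783·V_7 - 0.2778·V_3 - 0.0001471·V_6 = 0
  0.04553·V_8 - 0.0122·V_4 - 0.03333·V_9 = 0
  0.04557·V_9 - 0.004545·V_5 - 0.03333·V_8 - 0.007692·V_10 = 0
  0.009821·V_10 - 0.0009091·V_6 - 0.007692·V_9 = 0
Solving these 10 simultaneous equations (Gaussian elimination) gives:
  V_1 = 14.72 V, V_2 = 14.71 V, V_3 = 3.959 V, V_4 = 12.99 V
  V_5 = 14.13 V, V_6 = 14.37 V, V_7 = 3.959 V, V_8 = 12.69 V
  V_9 = 12.58 V, V_10 = 11.18 V
Power in each resistor, P = (ΔV)²/R:
  P_R1 = (15 - 14.72)²/24 = 0.003287 W
  P_R2 = (14.72 - 14.71)²/1.2 = 0.00005501 W
  P_R3 = (14.71 - 3.959)²/91000 = 0.00127 W
  P_R4 = (12.99 - 14.13)²/10000 = 0.0001287 W
  P_R5 = (14.13 - 14.37)²/110 = 0.000543 W
  P_R6 = (14.37 - 3.959)²/6800 = 0.01595 W
  P_R7 = (12.69 - 12.58)²/30 = 0.0004102 W
  P_R8 = (12.58 - 11.18)²/130 = 0.01499 W
  P_R9 = (11.18 - 0)²/820 = 0.1525 W
  P_R10 = (15 - 12.99)²/560 = 0.007195 W
  P_R11 = (14.72 - 14.13)²/120 = 0.002919 W
  P_R12 = (14.71 - 14.37)²/51 = 0.002257 W
  P_R13 = (3.959 - 3.959)²/3.6 = 0.00000005026 W
  P_R14 = (12.99 - 12.69)²/82 = 0.001121 W
  P_R15 = (14.13 - 12.58)²/220 = 0.0109 W
  P_R16 = (14.37 - 11.18)²/1100 = 0.009246 W
  P_R17 = (3.959 - 0)²/2400 = 0.00653 W
P_total = P_R1 + P_R2 + P_R3 + P_R4 + P_R5 + P_R6 + P_R7 + P_R8 + P_R9 + P_R10 + P_R11 + P_R12 + P_R13 + P_R14 + P_R15 + P_R16 + P_R17 = 0.2293 W

Final answer: 0.2293 W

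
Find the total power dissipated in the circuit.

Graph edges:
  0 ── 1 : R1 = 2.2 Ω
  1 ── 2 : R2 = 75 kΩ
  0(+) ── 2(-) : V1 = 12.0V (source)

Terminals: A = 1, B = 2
Nodal analysis, taking node 2 as the 0 V reference.
Source V1 fixes V_0 = 12 V.
KCL at each unknown node (sum of currents leaving = 0; resistances in Ω):
  Node 1: (V_1 - 12)/2.2 + (V_1 - 0)/75000 = 0
Collecting terms: 0.4546 × V_1 = 5.455  =>  V_1 = 12 V
Power in each resistor, P = (ΔV)²/R:
  P_R1 = (12 - 12)²/2.2 = 0.00000005632 W
  P_R2 = (12 - 0)²/75000 = 0.00192 W
P_total = P_R1 + P_R2 = 0.00192 W

Final answer: 0.00192 W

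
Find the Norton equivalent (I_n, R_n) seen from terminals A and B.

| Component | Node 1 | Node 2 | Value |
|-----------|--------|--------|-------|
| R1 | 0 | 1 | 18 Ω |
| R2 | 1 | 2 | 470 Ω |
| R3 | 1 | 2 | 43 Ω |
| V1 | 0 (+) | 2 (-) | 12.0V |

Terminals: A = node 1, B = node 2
Find the Thévenin equivalent first; then I_n = V_th/R_th and R_n = R_th.
Step 1 — V_th is the open-circuit voltage V_A - V_B (nothing connected across the terminals).
Nodal analysis, taking node 2 as the 0 V reference.
Source V1 fixes V_0 = 12 V.
KCL at each unknown node (sum of currents leaving = 0; resistances in Ω):
  Node 1: (V_1 - 12)/18 + (V_1 - 0)/470 + (V_1 - 0)/43 = 0
Collecting terms: 0.08094 × V_1 = 0.6667  =>  V_1 = 8.237 V
V_th = V_1 - V_2 = 8.237 - 0 = 8.237 V
Step 2 — R_th: zero the source — replace V1 by a short circuit (node 2 merges into node 0) — and find the resistance seen between A (node 1) and B (node 0).
Reduce the network between node 1 (A) and node 0 (B) by series/parallel combination:
  Rp1 = R1 ‖ R2 ‖ R3 (parallel, all between nodes 0 and 1) = 1/(1/18 + 1/470 + 1/43) = 12.35 Ω
R_th = 12.35 Ω
I_n = V_th/R_th = 8.237/12.35 = 0.6667 A, and R_n = R_th = 12.35 Ω

Final answer: I_n = 0.6667 A, R_n = 12.35 Ω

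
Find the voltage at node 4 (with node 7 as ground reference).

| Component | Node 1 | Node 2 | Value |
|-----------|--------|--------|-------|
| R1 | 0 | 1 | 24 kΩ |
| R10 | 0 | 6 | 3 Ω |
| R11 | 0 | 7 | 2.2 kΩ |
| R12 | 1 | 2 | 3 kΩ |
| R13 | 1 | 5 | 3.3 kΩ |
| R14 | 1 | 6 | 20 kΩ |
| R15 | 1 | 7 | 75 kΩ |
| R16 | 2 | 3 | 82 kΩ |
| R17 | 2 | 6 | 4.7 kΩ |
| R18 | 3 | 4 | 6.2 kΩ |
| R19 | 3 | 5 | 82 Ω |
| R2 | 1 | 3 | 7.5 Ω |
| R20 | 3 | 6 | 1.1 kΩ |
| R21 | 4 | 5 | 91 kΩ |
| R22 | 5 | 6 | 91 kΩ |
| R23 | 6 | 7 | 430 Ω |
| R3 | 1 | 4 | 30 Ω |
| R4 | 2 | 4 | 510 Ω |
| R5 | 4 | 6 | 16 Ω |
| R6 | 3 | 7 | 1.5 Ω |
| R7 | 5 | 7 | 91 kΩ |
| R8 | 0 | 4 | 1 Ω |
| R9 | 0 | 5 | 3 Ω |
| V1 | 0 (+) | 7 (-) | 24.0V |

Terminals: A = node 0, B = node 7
Nodal analysis, taking node 7 as the 0 V reference.
Source V1 fixes V_0 = 24 V.
KCL at each unknown node (sum of currents leaving = 0; resistances in Ω):
  Node 1: (V_1 - 24)/24000 + (V_1 - V_3)/7.5 + (V_1 - V_4)/30 + (V_1 - V_2)/3000 + (V_1 - V_5)/3300 + (V_1 - V_6)/20000 + (V_1 - 0)/75000 = 0
  Node 2: (V_2 - V_4)/510 + (V_2 - V_1)/3000 + (V_2 - V_3)/82000 + (V_2 - V_6)/4700 = 0
  Node 3: (V_3 - V_1)/7.5 + (V_3 - 0)/1.5 + (V_3 - V_2)/82000 + (V_3 - V_4)/6200 + (V_3 - V_5)/82 + (V_3 - V_6)/1100 = 0
  Node 4: (V_4 - V_1)/30 + (V_4 - V_2)/510 + (V_4 - V_6)/16 + (V_4 - 24)/1 + (V_4 - V_3)/6200 + (V_4 - V_5)/91000 = 0
  Node 5: (V_5 - 0)/91000 + (V_5 - 24)/3 + (V_5 - V_1)/3300 + (V_5 - V_3)/82 + (V_5 - V_4)/91000 + (V_5 - V_6)/91000 = 0
  Node 6: (V_6 - V_4)/16 + (V_6 - 24)/3 + (V_6 - V_1)/20000 + (V_6 - V_2)/4700 + (V_6 - V_3)/1100 + (V_6 - V_5)/91000 + (V_6 - 0)/430 = 0
Collecting terms (coefficients in siemens):
  0.1674·V_1 - 0.0003333·V_2 - 0.1333·V_3 - 0.03333·V_4 - 0.000303·V_5 - 0.00005·V_6 = 0.001
  0.002519·V_2 - 0.0003333·V_1 - 0.0000122·V_3 - 0.001961·V_4 - 0.0002128·V_6 = 0
  0.8133·V_3 - 0.1333·V_1 - 0.0000122·V_2 - 0.0001613·V_4 - 0.0122·V_5 - 0.0009091·V_6 = 0
  1.098·V_4 - 0.03333·V_1 - 0.001961·V_2 - 0.0001613·V_3 - 0.00001099·V_5 - 0.0625·V_6 = 24
  0.3459·V_5 - 0.000303·V_1 - 0.0122·V_3 - 0.00001099·V_4 - 0.00001099·V_6 = 8
  0.3993·V_6 - 0.00005·V_1 - 0.0002128·V_2 - 0.0009091·V_3 - 0.0625·V_4 - 0.00001099·V_5 = 8
Solving these 6 simultaneous equations (Gaussian elimination) gives:
  V_1 = 5.823 V, V_2 = 21.01 V, V_3 = 1.334 V, V_4 = 23.42 V
  V_5 = 23.18 V, V_6 = 23.71 V
The requested potential is V_4 = 23.42 V.

Final answer: V_4 = 23.42 V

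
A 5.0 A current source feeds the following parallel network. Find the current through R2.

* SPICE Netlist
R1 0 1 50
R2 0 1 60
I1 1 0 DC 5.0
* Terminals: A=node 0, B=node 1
All resistors sit directly between nodes 0 and 1, so they are in parallel and share one voltage V; the full source current 5 A splits among them.
1/R_par = 1/50 + 1/60 = 0.03667 S  =>  R_par = 27.27 Ω
V = I × R_par = 5 × 27.27 = 136.4 V
I_R2 = V/R2 = 136.4/60 = 2.273 A

Final answer: 2.273 A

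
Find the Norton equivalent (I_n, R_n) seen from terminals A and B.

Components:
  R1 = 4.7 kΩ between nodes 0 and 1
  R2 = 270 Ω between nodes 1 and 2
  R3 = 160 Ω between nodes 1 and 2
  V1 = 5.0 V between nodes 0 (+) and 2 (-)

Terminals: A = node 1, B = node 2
Find the Thévenin equivalent first; then I_n = V_th/R_th and R_n = R_th.
Step 1 — V_th is the open-circuit voltage V_A - V_B (nothing connected across the terminals).
Nodal analysis, taking node 2 as the 0 V reference.
Source V1 fixes V_0 = 5 V.
KCL at each unknown node (sum of currents leaving = 0; resistances in Ω):
  Node 1: (V_1 - 5)/4700 + (V_1 - 0)/270 + (V_1 - 0)/160 = 0
Collecting terms: 0.01017 × V_1 = 0.001064  =>  V_1 = 0.1046 V
V_th = V_1 - V_2 = 0.1046 - 0 = 0.1046 V
Step 2 — R_th: zero the source — replace V1 by a short circuit (node 2 merges into node 0) — and find the resistance seen between A (node 1) and B (node 0).
Reduce the network between node 1 (A) and node 0 (B) by series/parallel combination:
  Rp1 = R1 ‖ R2 ‖ R3 (parallel, all between nodes 0 and 1) = 1/(1/4700 + 1/270 + 1/160) = 98.36 Ω
R_th = 98.36 Ω
I_n = V_th/R_th = 0.1046/98.36 = 0.001064 A, and R_n = R_th = 98.36 Ω

Final answer: I_n = 0.001064 A, R_n = 98.36 Ω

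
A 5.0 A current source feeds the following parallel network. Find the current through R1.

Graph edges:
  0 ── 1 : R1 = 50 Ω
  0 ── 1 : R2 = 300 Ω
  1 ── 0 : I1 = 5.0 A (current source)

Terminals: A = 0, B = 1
All resistors sit directly between nodes 0 and 1, so they are in parallel and share one voltage V; the full source current 5 A splits among them.
1/R_par = 1/50 + 1/300 = 0.02333 S  =>  R_par = 42.86 Ω
V = I × R_par = 5 × 42.86 = 214.3 V
I_R1 = V/R1 = 214.3/50 = 4.286 A

Final answer: 4.286 A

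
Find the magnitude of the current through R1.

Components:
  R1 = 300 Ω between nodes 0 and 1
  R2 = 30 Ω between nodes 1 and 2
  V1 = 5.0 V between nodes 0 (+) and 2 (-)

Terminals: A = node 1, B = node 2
Nodal analysis, taking node 2 as the 0 V reference.
Source V1 fixes V_0 = 5 V.
KCL at each unknown node (sum of currents leaving = 0; resistances in Ω):
  Node 1: (V_1 - 5)/300 + (V_1 - 0)/30 = 0
Collecting terms: 0.03667 × V_1 = 0.01667  =>  V_1 = 0.4545 V
I_R1 = (V_0 - V_1)/R1 = (5 - 0.4545)/300 = 0.01515 A
|I_R1| = 0.01515 A

Final answer: |I_R1| = 0.01515 A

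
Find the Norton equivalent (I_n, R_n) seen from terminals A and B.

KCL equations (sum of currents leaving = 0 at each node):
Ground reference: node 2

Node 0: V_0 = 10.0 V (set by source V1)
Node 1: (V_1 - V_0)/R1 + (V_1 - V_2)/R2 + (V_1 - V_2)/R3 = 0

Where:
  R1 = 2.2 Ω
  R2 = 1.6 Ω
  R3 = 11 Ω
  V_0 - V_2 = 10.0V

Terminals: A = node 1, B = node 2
Find the Thévenin equivalent first; then I_n = V_th/R_th and R_n = R_th.
Step 1 — V_th is the open-circuit voltage V_A - V_B (nothing connected across the terminals).
Nodal analysis, taking node 2 as the 0 V reference.
Source V1 fixes V_0 = 10 V.
KCL at each unknown node (sum of currents leaving = 0; resistances in Ω):
  Node 1: (V_1 - 10)/2.2 + (V_1 - 0)/1.6 + (V_1 - 0)/11 = 0
Collecting terms: 1.17 × V_1 = 4.545  =>  V_1 = 3.883 V
V_th = V_1 - V_2 = 3.883 - 0 = 3.883 V
Step 2 — R_th: zero the source — replace V1 by a short circuit (node 2 merges into node 0) — and find the resistance seen between A (node 1) and B (node 0).
Reduce the network between node 1 (A) and node 0 (B) by series/parallel combination:
  Rp1 = R1 ‖ R2 ‖ R3 (parallel, all between nodes 0 and 1) = 1/(1/2.2 + 1/1.6 + 1/11) = 0.8544 Ω
R_th = 0.8544 Ω
I_n = V_th/R_th = 3.883/0.8544 = 4.545 A, and R_n = R_th = 0.8544 Ω

Final answer: I_n = 4.545 A, R_n = 0.8544 Ω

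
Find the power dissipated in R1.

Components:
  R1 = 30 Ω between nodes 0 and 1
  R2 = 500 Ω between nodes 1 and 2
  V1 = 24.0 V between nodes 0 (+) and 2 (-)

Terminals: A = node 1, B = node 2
Nodal analysis, taking node 2 as the 0 V reference.
Source V1 fixes V_0 = 24 V.
KCL at each unknown node (sum of currents leaving = 0; resistances in Ω):
  Node 1: (V_1 - 24)/30 + (V_1 - 0)/500 = 0
Collecting terms: 0.03533 × V_1 = 0.8  =>  V_1 = 22.64 V
I_R1 = (V_0 - V_1)/R1 = (24 - 22.64)/30 = 0.04528 A
P_R1 = I_R1² × R1 = (0.04528)² × 30 = 0.06152 W

Final answer: 0.06152 W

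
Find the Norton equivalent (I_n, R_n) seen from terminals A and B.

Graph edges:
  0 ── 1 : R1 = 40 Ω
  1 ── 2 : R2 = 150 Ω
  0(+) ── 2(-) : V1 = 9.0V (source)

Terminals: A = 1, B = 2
Find the Thévenin equivalent first; then I_n = V_th/R_th and R_n = R_th.
Step 1 — V_th is the open-circuit voltage V_A - V_B (nothing connected across the terminals).
Nodal analysis, taking node 2 as the 0 V reference.
Source V1 fixes V_0 = 9 V.
KCL at each unknown node (sum of currents leaving = 0; resistances in Ω):
  Node 1: (V_1 - 9)/40 + (V_1 - 0)/150 = 0
Collecting terms: 0.03167 × V_1 = 0.225  =>  V_1 = 7.105 V
V_th = V_1 - V_2 = 7.105 - 0 = 7.105 V
Step 2 — R_th: zero the source — replace V1 by a short circuit (node 2 merges into node 0) — and find the resistance seen between A (node 1) and B (node 0).
Reduce the network between node 1 (A) and node 0 (B) by series/parallel combination:
  Rp1 = R1 ‖ R2 (parallel, both between nodes 0 and 1) = 1/(1/40 + 1/150) = 31.58 Ω
R_th = 31.58 Ω
I_n = V_th/R_th = 7.105/31.58 = 0.225 A, and R_n = R_th = 31.58 Ω

Final answer: I_n = 0.225 A, R_n = 31.58 Ω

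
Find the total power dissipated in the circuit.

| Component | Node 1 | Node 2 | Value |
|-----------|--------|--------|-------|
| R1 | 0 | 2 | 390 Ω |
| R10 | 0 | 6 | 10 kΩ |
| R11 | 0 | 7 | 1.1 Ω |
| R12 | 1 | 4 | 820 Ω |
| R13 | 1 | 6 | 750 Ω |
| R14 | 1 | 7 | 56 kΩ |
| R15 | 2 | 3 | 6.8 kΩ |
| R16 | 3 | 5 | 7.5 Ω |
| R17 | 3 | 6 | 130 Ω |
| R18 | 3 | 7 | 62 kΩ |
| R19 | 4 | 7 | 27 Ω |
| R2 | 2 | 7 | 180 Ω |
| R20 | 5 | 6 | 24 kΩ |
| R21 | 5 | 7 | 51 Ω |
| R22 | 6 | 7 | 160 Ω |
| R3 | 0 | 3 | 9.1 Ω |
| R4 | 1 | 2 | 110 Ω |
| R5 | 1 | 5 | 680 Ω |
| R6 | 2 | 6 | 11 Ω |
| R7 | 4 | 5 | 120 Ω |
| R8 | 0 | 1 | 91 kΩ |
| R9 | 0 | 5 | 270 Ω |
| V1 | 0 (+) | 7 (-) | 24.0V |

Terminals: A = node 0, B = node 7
Nodal analysis, taking node 7 as the 0 V reference.
Source V1 fixes V_0 = 24 V.
KCL at each unknown node (sum of currents leaving = 0; resistances in Ω):
  Node 1: (V_1 - V_2)/110 + (V_1 - V_5)/680 + (V_1 - 24)/91000 + (V_1 - V_4)/820 + (V_1 - V_6)/750 + (V_1 - 0)/56000 = 0
  Node 2: (V_2 - 24)/390 + (V_2 - 0)/180 + (V_2 - V_1)/110 + (V_2 - V_6)/11 + (V_2 - V_3)/6800 = 0
  Node 3: (V_3 - 24)/9.1 + (V_3 - V_2)/6800 + (V_3 - V_5)/7.5 + (V_3 - V_6)/130 + (V_3 - 0)/62000 = 0
  Node 4: (V_4 - V_5)/120 + (V_4 - V_1)/820 + (V_4 - 0)/27 = 0
  Node 5: (V_5 - V_1)/680 + (V_5 - V_4)/120 + (V_5 - 24)/270 + (V_5 - V_3)/7.5 + (V_5 - V_6)/24000 + (V_5 - 0)/51 = 0
  Node 6: (V_6 - V_2)/11 + (V_6 - 24)/10000 + (V_6 - V_1)/750 + (V_6 - V_3)/130 + (V_6 - V_5)/24000 + (V_6 - 0)/160 = 0
Collecting terms (coefficients in siemens):
  0.01314·V_1 - 0.009091·V_2 - 0.00122·V_4 - 0.001471·V_5 - 0.001333·V_6 = 0.0002637
  0.1083·V_2 - 0.009091·V_1 - 0.0001471·V_3 - 0.09091·V_6 = 0.06154
  0.2511·V_3 - 0.0001471·V_2 - 0.1333·V_5 - 0.007692·V_6 = 2.637
  0.04659·V_4 - 0.00122·V_1 - 0.008333·V_5 = 0
  0.1665·V_5 - 0.001471·V_1 - 0.1333·V_3 - 0.008333·V_4 - 0.00004167·V_6 = 0.08889
  0.1063·V_6 - 0.001333·V_1 - 0.09091·V_2 - 0.007692·V_3 - 0.00004167·V_5 = 0.0024
Solving these 6 simultaneous equations (Gaussian elimination) gives:
  V_1 = 9.873 V, V_2 = 9.71 V, V_3 = 19.54 V, V_4 = 3.197 V
  V_5 = 16.43 V, V_6 = 9.869 V
Power in each resistor, P = (ΔV)²/R:
  P_R1 = (24 - 9.71)²/390 = 0.5236 W
  P_R2 = (9.71 - 0)²/180 = 0.5238 W
  P_R3 = (24 - 19.54)²/9.1 = 2.189 W
  P_R4 = (9.873 - 9.71)²/110 = 0.0002395 W
  P_R5 = (9.873 - 16.43)²/680 = 0.06323 W
  P_R6 = (9.71 - 9.869)²/11 = 0.002276 W
  P_R7 = (3.197 - 16.43)²/120 = 1.459 W
  P_R8 = (24 - 9.873)²/91000 = 0.002193 W
  P_R9 = (24 - 16.43)²/270 = 0.2123 W
  P_R10 = (24 - 9.869)²/10000 = 0.01997 W
  P_R11 = (24 - 0)²/1.1 = 523.6 W
  P_R12 = (9.873 - 3.197)²/820 = 0.05434 W
  P_R13 = (9.873 - 9.869)²/750 = 0.00000002196 W
  P_R14 = (9.873 - 0)²/56000 = 0.001741 W
  P_R15 = (9.71 - 19.54)²/6800 = 0.0142 W
  P_R16 = (19.54 - 16.43)²/7.5 = 1.287 W
  P_R17 = (19.54 - 9.869)²/130 = 0.7191 W
  P_R18 = (19.54 - 0)²/62000 = 0.006156 W
  P_R19 = (3.197 - 0)²/27 = 0.3786 W
  P_R20 = (16.43 - 9.869)²/24000 = 0.001794 W
  P_R21 = (16.43 - 0)²/51 = 5.293 W
  P_R22 = (9.869 - 0)²/160 = 0.6087 W
P_total = P_R1 + P_R2 + P_R3 + P_R4 + P_R5 + P_R6 + P_R7 + P_R8 + P_R9 + P_R10 + P_R11 + P_R12 + P_R13 + P_R14 + P_R15 + P_R16 + P_R17 + P_R18 + P_R19 + P_R20 + P_R21 + P_R22 = 537 W

Final answer: 537 W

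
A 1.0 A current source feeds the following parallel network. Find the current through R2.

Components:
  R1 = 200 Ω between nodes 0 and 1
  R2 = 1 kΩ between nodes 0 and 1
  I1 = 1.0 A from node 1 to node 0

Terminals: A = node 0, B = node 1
All resistors sit directly between nodes 0 and 1, so they are in parallel and share one voltage V; the full source current 1 A splits among them.
1/R_par = 1/200 + 1/1000 = 0.006 S  =>  R_par = 166.7 Ω
V = I × R_par = 1 × 166.7 = 166.7 V
I_R2 = V/R2 = 166.7/1000 = 0.1667 A

Final answer: 0.1667 A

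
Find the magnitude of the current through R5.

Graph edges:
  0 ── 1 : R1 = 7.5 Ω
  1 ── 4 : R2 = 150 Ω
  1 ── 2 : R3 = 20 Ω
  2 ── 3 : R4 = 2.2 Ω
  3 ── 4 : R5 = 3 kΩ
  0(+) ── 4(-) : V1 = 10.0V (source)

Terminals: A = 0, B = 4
Nodal analysis, taking node 4 as the 0 V reference.
Source V1 fixes V_0 = 10 V.
KCL at each unknown node (sum of currents leaving = 0; resistances in Ω):
  Node 1: (V_1 - 10)/7.5 + (V_1 - 0)/150 + (V_1 - V_2)/20 = 0
  Node 2: (V_2 - V_1)/20 + (V_2 - V_3)/2.2 = 0
  Node 3: (V_3 - V_2)/2.2 + (V_3 - 0)/3000 = 0
Collecting terms (coefficients in siemens):
  0.19·V_1 - 0.05·V_2 = 1.333
  0.5045·V_2 - 0.05·V_1 - 0.4545·V_3 = 0
  0.4549·V_3 - 0.4545·V_2 = 0
Solving these 3 simultaneous equations (Gaussian elimination) gives:
  V_1 = 9.501 V, V_2 = 9.438 V, V_3 = 9.432 V
I_R5 = (V_3 - V_4)/R5 = (9.432 - 0)/3000 = 0.003144 A
|I_R5| = 0.003144 A

Final answer: |I_R5| = 0.003144 A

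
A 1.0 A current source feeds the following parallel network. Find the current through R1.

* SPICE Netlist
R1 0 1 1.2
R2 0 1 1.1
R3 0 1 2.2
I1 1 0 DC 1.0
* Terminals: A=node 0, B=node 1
All resistors sit directly between nodes 0 and 1, so they are in parallel and share one voltage V; the full source current 1 A splits among them.
1/R_par = 1/1.2 + 1/1.1 + 1/2.2 = 2.197 S  =>  R_par = 0.4552 Ω
V = I × R_par = 1 × 0.4552 = 0.4552 V
I_R1 = V/R1 = 0.4552/1.2 = 0.3793 A

Final answer: 0.3793 A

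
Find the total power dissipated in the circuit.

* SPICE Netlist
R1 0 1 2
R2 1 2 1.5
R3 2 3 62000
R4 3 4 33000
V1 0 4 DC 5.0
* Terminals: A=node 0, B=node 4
Nodal analysis, taking node 4 as the 0 V reference.
Source V1 fixes V_0 = 5 V.
KCL at each unknown node (sum of currents leaving = 0; resistances in Ω):
  Node 1: (V_1 - 5)/2 + (V_1 - V_2)/1.5 = 0
  Node 2: (V_2 - V_1)/1.5 + (V_2 - V_3)/62000 = 0
  Node 3: (V_3 - V_2)/62000 + (V_3 - 0)/33000 = 0
Collecting terms (coefficients in siemens):
  1.167·V_1 - 0.6667·V_2 = 2.5
  0.6667·V_2 - 0.6667·V_1 - 0.00001613·V_3 = 0
  0.00004643·V_3 - 0.00001613·V_2 = 0
Solving these 3 simultaneous equations (Gaussian elimination) gives:
  V_1 = 5 V, V_2 = 5 V, V_3 = 1.737 V
Power in each resistor, P = (ΔV)²/R:
  P_R1 = (5 - 5)²/2 = 0.00000000554 W
  P_R2 = (5 - 5)²/1.5 = 0.000000004155 W
  P_R3 = (5 - 1.737)²/62000 = 0.0001717 W
  P_R4 = (1.737 - 0)²/33000 = 0.00009141 W
P_total = P_R1 + P_R2 + P_R3 + P_R4 = 0.0002631 W

Final answer: 0.0002631 W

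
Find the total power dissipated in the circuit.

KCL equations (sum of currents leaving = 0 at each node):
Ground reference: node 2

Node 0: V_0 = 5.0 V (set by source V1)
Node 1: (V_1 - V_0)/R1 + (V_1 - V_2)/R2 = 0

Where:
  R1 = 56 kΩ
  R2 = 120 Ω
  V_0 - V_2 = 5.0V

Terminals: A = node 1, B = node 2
Nodal analysis, taking node 2 as the 0 V reference.
Source V1 fixes V_0 = 5 V.
KCL at each unknown node (sum of currents leaving = 0; resistances in Ω):
  Node 1: (V_1 - 5)/56000 + (V_1 - 0)/120 = 0
Collecting terms: 0.008351 × V_1 = 0.00008929  =>  V_1 = 0.01069 V
Power in each resistor, P = (ΔV)²/R:
  P_R1 = (5 - 0.01069)²/56000 = 0.0004445 W
  P_R2 = (0.01069 - 0)²/120 = 0.0000009525 W
P_total = P_R1 + P_R2 = 0.0004455 W

Final answer: 0.0004455 W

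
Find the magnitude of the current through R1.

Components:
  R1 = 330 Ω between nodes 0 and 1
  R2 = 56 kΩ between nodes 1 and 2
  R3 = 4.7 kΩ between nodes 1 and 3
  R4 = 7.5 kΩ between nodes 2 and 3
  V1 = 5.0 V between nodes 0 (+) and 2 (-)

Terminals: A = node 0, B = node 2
Nodal analysis, taking node 2 as the 0 V reference.
Source V1 fixes V_0 = 5 V.
KCL at each unknown node (sum of currents leaving = 0; resistances in Ω):
  Node 1: (V_1 - 5)/330 + (V_1 - 0)/56000 + (V_1 - V_3)/4700 = 0
  Node 3: (V_3 - V_1)/4700 + (V_3 - 0)/7500 = 0
Collecting terms (coefficients in siemens):
  0.003261·V_1 - 0.0002128·V_3 = 0.01515
  0.0003461·V_3 - 0.0002128·V_1 = 0
Determinant D = (0.003261)(0.0003461) - (-0.0002128)(-0.0002128) = 0.000001083
V_1 = [(0.01515)(0.0003461) - (-0.0002128)(0)]/D = 4.841 V
V_3 = [(0.003261)(0) - (0.01515)(-0.0002128)]/D = 2.976 V
I_R1 = (V_0 - V_1)/R1 = (5 - 4.841)/330 = 0.0004832 A
|I_R1| = 0.0004832 A

Final answer: |I_R1| = 0.0004832 A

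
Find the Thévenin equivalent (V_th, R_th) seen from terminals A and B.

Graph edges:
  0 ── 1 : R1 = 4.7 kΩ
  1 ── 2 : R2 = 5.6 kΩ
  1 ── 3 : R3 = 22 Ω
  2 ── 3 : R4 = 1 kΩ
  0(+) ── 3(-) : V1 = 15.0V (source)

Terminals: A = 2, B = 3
Step 1 — V_th is the open-circuit voltage V_A - V_B (nothing connected across the terminals).
Nodal analysis, taking node 3 as the 0 V reference.
Source V1 fixes V_0 = 15 V.
KCL at each unknown node (sum of currents leaving = 0; resistances in Ω):
  Node 1: (V_1 - 15)/4700 + (V_1 - V_2)/5600 + (V_1 - 0)/22 = 0
  Node 2: (V_2 - V_1)/5600 + (V_2 - 0)/1000 = 0
Collecting terms (coefficients in siemens):
  0.04585·V_1 - 0.0001786·V_2 = 0.003191
  0.001179·V_2 - 0.0001786·V_1 = 0
Determinant D = (0.04585)(0.001179) - (-0.0001786)(-0.0001786) = 0.000054
V_1 = [(0.003191)(0.001179) - (-0.0001786)(0)]/D = 0.06965 V
V_2 = [(0.04585)(0) - (0.003191)(-0.0001786)]/D = 0.01055 V
V_th = V_2 - V_3 = 0.01055 - 0 = 0.01055 V
Step 2 — R_th: zero the source — replace V1 by a short circuit (node 3 merges into node 0) — and find the resistance seen between A (node 2) and B (node 0).
Reduce the network between node 2 (A) and node 0 (B) by series/parallel combination:
  Rp1 = R1 ‖ R3 (parallel, both between nodes 0 and 1) = 1/(1/4700 + 1/22) = 21.9 Ω
  Rs1 = R2 + Rp1 (series, joined only at node 1) = 5600 + 21.9 = 5622 Ω
  Rp2 = R4 ‖ Rs1 (parallel, both between nodes 0 and 2) = 1/(1/1000 + 1/5622) = 849 Ω
R_th = 849 Ω

Final answer: V_th = 0.01055 V, R_th = 849 Ω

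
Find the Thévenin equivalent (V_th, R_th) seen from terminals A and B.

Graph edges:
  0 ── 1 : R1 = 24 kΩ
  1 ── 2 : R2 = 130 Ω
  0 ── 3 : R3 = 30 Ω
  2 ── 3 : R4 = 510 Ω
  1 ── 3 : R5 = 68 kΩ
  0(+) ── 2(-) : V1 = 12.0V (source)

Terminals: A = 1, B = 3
Step 1 — V_th is the open-circuit voltage V_A - V_B (nothing connected across the terminals).
Nodal analysis, taking node 2 as the 0 V reference.
Source V1 fixes V_0 = 12 V.
KCL at each unknown node (sum of currents leaving = 0; resistances in Ω):
  Node 1: (V_1 - 12)/24000 + (V_1 - 0)/130 + (V_1 - V_3)/68000 = 0
  Node 3: (V_3 - 12)/30 + (V_3 - 0)/510 + (V_3 - V_1)/68000 = 0
Collecting terms (coefficients in siemens):
  0.007749·V_1 - 0.00001471·V_3 = 0.0005
  0.03531·V_3 - 0.00001471·V_1 = 0.4
Determinant D = (0.007749)(0.03531) - (-0.00001471)(-0.00001471) = 0.0002736
V_1 = [(0.0005)(0.03531) - (-0.00001471)(0.4)]/D = 0.08603 V
V_3 = [(0.007749)(0.4) - (0.0005)(-0.00001471)]/D = 11.33 V
V_th = V_1 - V_3 = 0.08603 - 11.33 = -11.24 V
Step 2 — R_th: zero the source — replace V1 by a short circuit (node 2 merges into node 0) — and find the resistance seen between A (node 1) and B (node 3).
Reduce the network between node 1 (A) and node 3 (B) by series/parallel combination:
  Rp1 = R1 ‖ R2 (parallel, both between nodes 0 and 1) = 1/(1/24000 + 1/130) = 129.3 Ω
  Rp2 = R3 ‖ R4 (parallel, both between nodes 0 and 3) = 1/(1/30 + 1/510) = 28.33 Ω
  Rs1 = Rp1 + Rp2 (series, joined only at node 0) = 129.3 + 28.33 = 157.6 Ω
  Rp3 = R5 ‖ Rs1 (parallel, both between nodes 1 and 3) = 1/(1/68000 + 1/157.6) = 157.3 Ω
R_th = 157.3 Ω

Final answer: V_th = -11.24 V, R_th = 157.3 Ω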